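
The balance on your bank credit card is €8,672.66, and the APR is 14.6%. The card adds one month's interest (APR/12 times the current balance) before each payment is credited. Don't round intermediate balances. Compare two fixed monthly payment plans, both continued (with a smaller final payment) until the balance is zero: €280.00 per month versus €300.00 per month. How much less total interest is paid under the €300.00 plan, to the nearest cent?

€198.23

Monthly rate r = 14.6%/12 = 1.21667% = 0.0121667.
At €280.00/mo: n = ⌈−ln(1 − rB₀/P)/ln(1+r)⌉ = 40 payments (last €30.91); total interest = total paid − €8,672.66 = €2,278.25.
At €300.00/mo: 36 payments (last €252.68); total interest €2,080.02.
Interest saved = €2,278.25 − €2,080.02 = €198.23.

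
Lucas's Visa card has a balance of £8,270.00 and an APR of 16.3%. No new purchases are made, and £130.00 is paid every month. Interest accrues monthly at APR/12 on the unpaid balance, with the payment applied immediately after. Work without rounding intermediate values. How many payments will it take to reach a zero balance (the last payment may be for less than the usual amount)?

Monthly rate r = 16.3%/12 = 1.35833% = 0.0135833.
Recurrence: B ← B·(1+r) − £130.00.
Month 1: interest £112.33; balance after payment £8,252.33.
Month 2: interest £112.09; balance after payment £8,234.43.
Closed form: n = −ln(1 − rB₀/P)/ln(1+r) = −ln(0.13589)/ln(1.01358) ≈ 147.933, so the balance reaches zero during payment 148.

148 months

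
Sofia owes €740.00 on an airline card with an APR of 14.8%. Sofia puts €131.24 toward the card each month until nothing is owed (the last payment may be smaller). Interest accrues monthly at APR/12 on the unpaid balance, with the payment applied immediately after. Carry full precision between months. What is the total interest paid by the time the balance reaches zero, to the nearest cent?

€31.79

Monthly rate r = 14.8%/12 = 1.23333% = 0.0123333.
Payoff takes n = ⌈−ln(1 − rB₀/P)/ln(1+r)⌉ = ⌈5.880⌉ = 6 payments; the last is €115.59.
Total paid = 5·€131.24 + €115.59 = €771.79.
Total interest = total paid − principal = €771.79 − €740.00 = €31.79.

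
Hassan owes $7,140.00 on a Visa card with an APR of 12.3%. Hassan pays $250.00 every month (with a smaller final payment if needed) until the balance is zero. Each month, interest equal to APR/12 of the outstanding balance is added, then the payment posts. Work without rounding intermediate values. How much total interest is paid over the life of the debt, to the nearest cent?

Monthly rate r = 12.3%/12 = 1.025% = 0.01025.
Payoff takes n = ⌈−ln(1 − rB₀/P)/ln(1+r)⌉ = ⌈33.964⌉ = 34 payments; the last is $241.00.
Total paid = 33·$250.00 + $241.00 = $8,491.00.
Total interest = total paid − principal = $8,491.00 − $7,140.00 = $1,351.00.

$1,351.00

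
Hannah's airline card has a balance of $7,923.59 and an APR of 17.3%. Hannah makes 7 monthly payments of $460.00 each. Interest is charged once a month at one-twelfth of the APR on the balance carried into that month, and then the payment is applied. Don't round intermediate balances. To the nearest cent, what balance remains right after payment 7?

$5,395.98

Monthly rate r = 17.3%/12 = 1.44167% = 0.0144167.
Each month: B ← B·(1+r) − $460.00.
Month 1: interest $114.23; balance after payment $7,577.82.
Month 2: interest $109.25; balance after payment $7,227.07.
Month 3: interest $104.19; balance after payment $6,871.26.
Month 4: interest $99.06; balance after payment $6,510.32.
Month 5: interest $93.86; balance after payment $6,144.18.
Month 6: interest $88.58; balance after payment $5,772.76.
Month 7: interest $83.22; balance after payment $5,395.98.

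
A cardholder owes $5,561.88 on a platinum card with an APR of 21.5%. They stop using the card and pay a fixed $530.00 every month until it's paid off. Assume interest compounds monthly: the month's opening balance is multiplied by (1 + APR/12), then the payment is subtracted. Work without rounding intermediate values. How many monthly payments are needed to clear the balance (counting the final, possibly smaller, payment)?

Monthly rate r = 21.5%/12 = 1.79167% = 0.0179167.
Recurrence: B ← B·(1+r) − $530.00.
Month 1: interest $99.65; balance after payment $5,131.53.
Month 2: interest $91.94; balance after payment $4,693.47.
Closed form: n = −ln(1 − rB₀/P)/ln(1+r) = −ln(0.81198)/ln(1.01792) ≈ 11.729, so the balance reaches zero during payment 12.

12 payments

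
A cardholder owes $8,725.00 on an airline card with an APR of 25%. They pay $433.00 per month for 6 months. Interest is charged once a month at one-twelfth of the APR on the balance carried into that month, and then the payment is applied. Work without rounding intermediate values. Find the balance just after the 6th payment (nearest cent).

$7,136.90

Monthly rate r = 25%/12 = 2.08333% = 0.0208333.
Each month: B ← B·(1+r) − $433.00.
Month 1: interest $181.77; balance after payment $8,473.77.
Month 2: interest $176.54; balance after payment $8,217.31.
Month 3: interest $171.19; balance after payment $7,955.50.
Month 4: interest $165.74; balance after payment $7,688.24.
Month 5: interest $160.17; balance after payment $7,415.41.
Month 6: interest $154.49; balance after payment $7,136.90.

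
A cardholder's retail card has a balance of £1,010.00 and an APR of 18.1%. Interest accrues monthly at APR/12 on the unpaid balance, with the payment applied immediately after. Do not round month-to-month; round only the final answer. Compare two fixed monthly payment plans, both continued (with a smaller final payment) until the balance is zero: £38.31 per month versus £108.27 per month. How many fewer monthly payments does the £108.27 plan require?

23 fewer payments

Monthly rate r = 18.1%/12 = 1.50833% = 0.0150833.
At £38.31/mo: n = ⌈−ln(1 − rB₀/P)/ln(1+r)⌉ = 34 payments (last £33.02); total interest = total paid − £1,010.00 = £287.25.
At £108.27/mo: 11 payments (last £14.09); total interest £86.79.
Payments saved = 34 − 11 = 23.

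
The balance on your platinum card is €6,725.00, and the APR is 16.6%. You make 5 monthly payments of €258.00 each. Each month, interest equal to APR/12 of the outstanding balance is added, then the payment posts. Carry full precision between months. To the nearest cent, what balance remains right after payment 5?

Monthly rate r = 16.6%/12 = 1.38333% = 0.0138333.
Each month: B ← B·(1+r) − €258.00.
Month 1: interest €93.03; balance after payment €6,560.03.
Month 2: interest €90.75; balance after payment €6,392.78.
Month 3: interest €88.43; balance after payment €6,223.21.
Month 4: interest €86.09; balance after payment €6,051.30.
Month 5: interest €83.71; balance after payment €5,877.01.

€5,877.01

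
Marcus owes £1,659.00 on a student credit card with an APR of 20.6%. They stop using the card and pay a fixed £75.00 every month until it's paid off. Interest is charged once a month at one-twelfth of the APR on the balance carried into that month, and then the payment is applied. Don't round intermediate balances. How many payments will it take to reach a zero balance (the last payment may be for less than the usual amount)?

Monthly rate r = 20.6%/12 = 1.71667% = 0.0171667.
Recurrence: B ← B·(1+r) − £75.00.
Month 1: interest £28.48; balance after payment £1,612.48.
Month 2: interest £27.68; balance after payment £1,565.16.
Closed form: n = −ln(1 − rB₀/P)/ln(1+r) = −ln(0.62027)/ln(1.01717) ≈ 28.059, so the balance reaches zero during payment 29.

29 payments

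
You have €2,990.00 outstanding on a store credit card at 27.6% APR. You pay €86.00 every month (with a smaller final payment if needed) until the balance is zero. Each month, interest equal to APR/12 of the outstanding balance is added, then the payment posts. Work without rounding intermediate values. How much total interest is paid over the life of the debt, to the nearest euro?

€3,090

Monthly rate r = 27.6%/12 = 2.3% = 0.023.
Payoff takes n = ⌈−ln(1 − rB₀/P)/ln(1+r)⌉ = ⌈70.701⌉ = 71 payments; the last is €60.46.
Total paid = 70·€86.00 + €60.46 = €6,080.46.
Total interest = total paid − principal = €6,080.46 − €2,990.00 = €3,090.46.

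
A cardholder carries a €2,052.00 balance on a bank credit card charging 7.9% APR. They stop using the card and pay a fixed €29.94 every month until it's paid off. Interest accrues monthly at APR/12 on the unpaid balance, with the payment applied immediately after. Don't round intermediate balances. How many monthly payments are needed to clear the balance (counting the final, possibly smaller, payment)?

92 payments

Monthly rate r = 7.9%/12 = 0.658333% = 0.00658333.
Recurrence: B ← B·(1+r) − €29.94.
Month 1: interest €13.51; balance after payment €2,035.57.
Month 2: interest €13.40; balance after payment €2,019.03.
Closed form: n = −ln(1 − rB₀/P)/ln(1+r) = −ln(0.5488)/ln(1.00658) ≈ 91.443, so the balance reaches zero during payment 92.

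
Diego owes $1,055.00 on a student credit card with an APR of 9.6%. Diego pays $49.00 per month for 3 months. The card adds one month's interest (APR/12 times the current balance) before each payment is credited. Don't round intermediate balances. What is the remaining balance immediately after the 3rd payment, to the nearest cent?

$932.34

Monthly rate r = 9.6%/12 = 0.8% = 0.008.
Each month: B ← B·(1+r) − $49.00.
Month 1: interest $8.44; balance after payment $1,014.44.
Month 2: interest $8.12; balance after payment $973.56.
Month 3: interest $7.79; balance after payment $932.34.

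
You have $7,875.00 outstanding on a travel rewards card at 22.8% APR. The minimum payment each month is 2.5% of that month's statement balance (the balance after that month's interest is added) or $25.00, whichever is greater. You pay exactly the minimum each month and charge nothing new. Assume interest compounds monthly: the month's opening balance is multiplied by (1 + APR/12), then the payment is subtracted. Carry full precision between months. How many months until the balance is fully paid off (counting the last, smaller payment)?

394 months

Monthly rate r = 22.8%/12 = 1.9% = 0.019.
While 2.5% of the post-interest balance exceeds $25.00, each month B ← (B·(1+r))·(1 − 0.025), i.e. B shrinks by the factor (1+r)·0.975 = 0.99352.
This holds for months 1–321. Entering month 322 the balance is $978.69; 2.5% of the post-interest balance is now below $25.00, so the flat $25.00 minimum applies from here.
From month 322 a fixed $25.00 at rate r clears $978.69 in 73 more payments. Total: 321 + 73 = 394 months.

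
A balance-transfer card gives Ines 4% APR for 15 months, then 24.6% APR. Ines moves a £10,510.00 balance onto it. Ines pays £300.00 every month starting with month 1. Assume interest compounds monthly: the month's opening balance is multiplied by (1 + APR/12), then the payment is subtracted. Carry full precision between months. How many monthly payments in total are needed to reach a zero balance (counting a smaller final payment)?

Promo months 1–15 at r₀ = 4%/12 = 0.00333333; months 16+ at r₁ = 24.6%/12 = 0.0205.
After month 15: iterate B ← B·(1+r₀) − £300.00 for 15 months → £6,441.41.
Then at r₁ with £300.00/mo: n₂ = −ln(1 − r₁·B/P)/ln(1+r₁) ≈ 28.59 → 29 more payments.

44 payments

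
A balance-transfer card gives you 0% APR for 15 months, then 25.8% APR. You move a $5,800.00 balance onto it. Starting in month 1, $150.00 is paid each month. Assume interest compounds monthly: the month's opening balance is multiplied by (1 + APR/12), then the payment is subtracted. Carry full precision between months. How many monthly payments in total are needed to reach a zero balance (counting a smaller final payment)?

Promo months 1–15 at r₀ = 0%/12 = 0; months 16+ at r₁ = 25.8%/12 = 0.0215.
After month 15 (no interest yet): B = $5,800.00 − 15·$150.00 = $3,550.00.
Then at r₁ with $150.00/mo: n₂ = −ln(1 − r₁·B/P)/ln(1+r₁) ≈ 33.42 → 34 more payments.

49 payments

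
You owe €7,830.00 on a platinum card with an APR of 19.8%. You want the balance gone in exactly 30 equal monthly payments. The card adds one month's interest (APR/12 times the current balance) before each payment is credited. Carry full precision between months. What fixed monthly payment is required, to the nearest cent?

€333.01

Monthly rate r = 19.8%/12 = 1.65% = 0.0165.
Level-payment amortization: P = B₀·r / (1 − (1+r)^(−n)) = 7830.00·0.0165 / (1 − 1.0165^(−30)).
Denominator 1 − (1+r)^(−30) = 0.387961826.
P = 129.195 / 0.387961826 ≈ 333.01.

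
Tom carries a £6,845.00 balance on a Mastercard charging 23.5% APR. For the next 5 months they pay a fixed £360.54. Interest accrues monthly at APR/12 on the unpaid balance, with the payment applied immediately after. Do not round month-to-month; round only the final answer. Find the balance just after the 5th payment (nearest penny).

Monthly rate r = 23.5%/12 = 1.95833% = 0.0195833.
Each month: B ← B·(1+r) − £360.54.
Month 1: interest £134.05; balance after payment £6,618.51.
Month 2: interest £129.61; balance after payment £6,387.58.
Month 3: interest £125.09; balance after payment £6,152.13.
Month 4: interest £120.48; balance after payment £5,912.07.
Month 5: interest £115.78; balance after payment £5,667.31.

£5,667.31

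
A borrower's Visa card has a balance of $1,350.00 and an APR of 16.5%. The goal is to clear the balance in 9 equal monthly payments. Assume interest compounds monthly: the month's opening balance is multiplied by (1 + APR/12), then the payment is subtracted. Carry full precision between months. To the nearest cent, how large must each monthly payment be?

$160.50

Monthly rate r = 16.5%/12 = 1.375% = 0.01375.
Level-payment amortization: P = B₀·r / (1 − (1+r)^(−n)) = 1350.00·0.01375 / (1 − 1.01375^(−9)).
Denominator 1 − (1+r)^(−9) = 0.115654042.
P = 18.5625 / 0.115654042 ≈ 160.50.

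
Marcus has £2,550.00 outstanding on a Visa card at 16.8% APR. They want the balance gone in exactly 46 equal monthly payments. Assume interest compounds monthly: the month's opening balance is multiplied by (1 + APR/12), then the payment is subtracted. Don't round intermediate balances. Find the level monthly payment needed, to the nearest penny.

£75.56

Monthly rate r = 16.8%/12 = 1.4% = 0.014.
Level-payment amortization: P = B₀·r / (1 − (1+r)^(−n)) = 2550.00·0.014 / (1 − 1.014^(−46)).
Denominator 1 − (1+r)^(−46) = 0.472461609.
P = 35.7 / 0.472461609 ≈ 75.56.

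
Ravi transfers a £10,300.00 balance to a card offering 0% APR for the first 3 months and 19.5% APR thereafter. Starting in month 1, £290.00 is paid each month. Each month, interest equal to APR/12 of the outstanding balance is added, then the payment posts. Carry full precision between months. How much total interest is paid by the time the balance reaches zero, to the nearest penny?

Promo months 1–3 at r₀ = 0%/12 = 0; months 4+ at r₁ = 19.5%/12 = 0.01625.
After month 3 (no interest yet): B = £10,300.00 − 3·£290.00 = £9,430.00.
Then at r₁ with £290.00/mo: n₂ = −ln(1 − r₁·B/P)/ln(1+r₁) ≈ 46.63 → 47 more payments.
Total paid = 49·£290.00 + £183.03 = £14,393.03; interest = £14,393.03 − £10,300.00 = £4,093.03.

£4,093.03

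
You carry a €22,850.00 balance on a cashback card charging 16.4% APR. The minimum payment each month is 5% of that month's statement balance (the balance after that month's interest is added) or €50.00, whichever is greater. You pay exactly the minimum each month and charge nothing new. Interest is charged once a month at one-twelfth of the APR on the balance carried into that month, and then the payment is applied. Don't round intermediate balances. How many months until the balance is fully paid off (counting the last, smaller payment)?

107 months

Monthly rate r = 16.4%/12 = 1.36667% = 0.0136667.
While 5% of the post-interest balance exceeds €50.00, each month B ← (B·(1+r))·(1 − 0.05), i.e. B shrinks by the factor (1+r)·0.95 = 0.96298.
This holds for months 1–84. Entering month 85 the balance is €961.31; 5% of the post-interest balance is now below €50.00, so the flat €50.00 minimum applies from here.
From month 85 a fixed €50.00 at rate r clears €961.31 in 23 more payments. Total: 84 + 23 = 107 months.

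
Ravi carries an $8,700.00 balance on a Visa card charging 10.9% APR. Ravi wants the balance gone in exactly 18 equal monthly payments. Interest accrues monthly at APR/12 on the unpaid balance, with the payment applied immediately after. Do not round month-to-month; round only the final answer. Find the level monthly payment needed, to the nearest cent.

$526.11

Monthly rate r = 10.9%/12 = 0.908333% = 0.00908333.
Level-payment amortization: P = B₀·r / (1 − (1+r)^(−n)) = 8700.00·0.00908333 / (1 − 1.00908^(−18)).
Denominator 1 − (1+r)^(−18) = 0.150206503.
P = 79.025 / 0.150206503 ≈ 526.11.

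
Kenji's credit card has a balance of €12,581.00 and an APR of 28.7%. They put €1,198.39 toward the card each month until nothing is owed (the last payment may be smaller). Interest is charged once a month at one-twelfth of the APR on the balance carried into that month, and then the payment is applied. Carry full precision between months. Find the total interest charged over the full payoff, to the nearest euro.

€2,081

Monthly rate r = 28.7%/12 = 2.39167% = 0.0239167.
Payoff takes n = ⌈−ln(1 − rB₀/P)/ln(1+r)⌉ = ⌈12.233⌉ = 13 payments; the last is €281.69.
Total paid = 12·€1,198.39 + €281.69 = €14,662.37.
Total interest = total paid − principal = €14,662.37 − €12,581.00 = €2,081.37.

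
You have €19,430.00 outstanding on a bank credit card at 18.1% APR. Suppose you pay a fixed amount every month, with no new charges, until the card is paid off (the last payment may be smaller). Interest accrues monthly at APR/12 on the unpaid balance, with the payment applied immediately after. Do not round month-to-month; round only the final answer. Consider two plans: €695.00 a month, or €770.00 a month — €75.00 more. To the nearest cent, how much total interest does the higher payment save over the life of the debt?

€786.75

Monthly rate r = 18.1%/12 = 1.50833% = 0.0150833.
At €695.00/mo: n = ⌈−ln(1 − rB₀/P)/ln(1+r)⌉ = 37 payments (last €404.52); total interest = total paid − €19,430.00 = €5,994.52.
At €770.00/mo: 32 payments (last €767.77); total interest €5,207.77.
Interest saved = €5,994.52 − €5,207.77 = €786.75.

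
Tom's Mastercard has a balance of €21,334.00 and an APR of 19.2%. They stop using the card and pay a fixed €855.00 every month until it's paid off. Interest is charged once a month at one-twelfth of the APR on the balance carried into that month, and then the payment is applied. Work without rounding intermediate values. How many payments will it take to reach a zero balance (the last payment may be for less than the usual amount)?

Monthly rate r = 19.2%/12 = 1.6% = 0.016.
Recurrence: B ← B·(1+r) − €855.00.
Month 1: interest €341.34; balance after payment €20,820.34.
Month 2: interest €333.13; balance after payment €20,298.47.
Closed form: n = −ln(1 − rB₀/P)/ln(1+r) = −ln(0.60077)/ln(1.016) ≈ 32.101, so the balance reaches zero during payment 33.

33 payments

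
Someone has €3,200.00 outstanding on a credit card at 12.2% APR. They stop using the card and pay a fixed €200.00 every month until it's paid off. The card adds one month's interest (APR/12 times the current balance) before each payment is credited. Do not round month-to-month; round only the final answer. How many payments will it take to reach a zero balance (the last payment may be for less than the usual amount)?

Monthly rate r = 12.2%/12 = 1.01667% = 0.0101667.
Recurrence: B ← B·(1+r) − €200.00.
Month 1: interest €32.53; balance after payment €3,032.53.
Month 2: interest €30.83; balance after payment €2,863.36.
Closed form: n = −ln(1 − rB₀/P)/ln(1+r) = −ln(0.83733)/ln(1.01017) ≈ 17.551, so the balance reaches zero during payment 18.

18 payments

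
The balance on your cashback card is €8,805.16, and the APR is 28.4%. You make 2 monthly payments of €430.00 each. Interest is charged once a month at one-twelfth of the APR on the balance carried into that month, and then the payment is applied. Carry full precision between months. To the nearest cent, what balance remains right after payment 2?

€8,356.69

Monthly rate r = 28.4%/12 = 2.36667% = 0.0236667.
Each month: B ← B·(1+r) − €430.00.
Month 1: interest €208.39; balance after payment €8,583.55.
Month 2: interest €203.14; balance after payment €8,356.69.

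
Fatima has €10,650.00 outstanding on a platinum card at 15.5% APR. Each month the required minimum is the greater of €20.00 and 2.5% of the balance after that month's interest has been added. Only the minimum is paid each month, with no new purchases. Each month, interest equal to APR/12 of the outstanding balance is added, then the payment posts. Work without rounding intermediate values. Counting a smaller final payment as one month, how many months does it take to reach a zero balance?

Monthly rate r = 15.5%/12 = 1.29167% = 0.0129167.
While 2.5% of the post-interest balance exceeds €20.00, each month B ← (B·(1+r))·(1 − 0.025), i.e. B shrinks by the factor (1+r)·0.975 = 0.98759.
This holds for months 1–209. Entering month 210 the balance is €783.83; 2.5% of the post-interest balance is now below €20.00, so the flat €20.00 minimum applies from here.
From month 210 a fixed €20.00 at rate r clears €783.83 in 55 more payments. Total: 209 + 55 = 264 months.

264 months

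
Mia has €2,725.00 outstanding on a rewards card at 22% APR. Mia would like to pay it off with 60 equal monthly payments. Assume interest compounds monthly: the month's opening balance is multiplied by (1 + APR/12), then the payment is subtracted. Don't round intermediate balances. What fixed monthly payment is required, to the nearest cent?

Monthly rate r = 22%/12 = 1.83333% = 0.0183333.
Level-payment amortization: P = B₀·r / (1 − (1+r)^(−n)) = 2725.00·0.0183333 / (1 − 1.01833^(−60)).
Denominator 1 − (1+r)^(−60) = 0.663796362.
P = 49.9583 / 0.663796362 ≈ 75.26.

€75.26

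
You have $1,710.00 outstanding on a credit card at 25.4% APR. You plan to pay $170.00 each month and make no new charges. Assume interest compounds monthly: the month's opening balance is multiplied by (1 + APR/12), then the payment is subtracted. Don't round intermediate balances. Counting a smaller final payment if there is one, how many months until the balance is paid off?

12 payments

Monthly rate r = 25.4%/12 = 2.11667% = 0.0211667.
Recurrence: B ← B·(1+r) − $170.00.
Month 1: interest $36.20; balance after payment $1,576.19.
Month 2: interest $33.36; balance after payment $1,439.56.
Closed form: n = −ln(1 − rB₀/P)/ln(1+r) = −ln(0.78709)/ln(1.02117) ≈ 11.430, so the balance reaches zero during payment 12.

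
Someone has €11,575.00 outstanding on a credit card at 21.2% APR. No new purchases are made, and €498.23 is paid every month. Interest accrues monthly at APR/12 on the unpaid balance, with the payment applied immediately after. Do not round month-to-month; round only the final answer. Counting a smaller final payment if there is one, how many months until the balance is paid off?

31 payments

Monthly rate r = 21.2%/12 = 1.76667% = 0.0176667.
Recurrence: B ← B·(1+r) − €498.23.
Month 1: interest €204.49; balance after payment €11,281.26.
Month 2: interest €199.30; balance after payment €10,982.33.
Closed form: n = −ln(1 − rB₀/P)/ln(1+r) = −ln(0.58956)/ln(1.01767) ≈ 30.171, so the balance reaches zero during payment 31.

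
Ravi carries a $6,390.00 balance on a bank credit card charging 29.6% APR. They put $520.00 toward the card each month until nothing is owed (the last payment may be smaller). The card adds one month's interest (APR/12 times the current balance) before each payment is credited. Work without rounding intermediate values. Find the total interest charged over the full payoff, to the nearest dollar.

Monthly rate r = 29.6%/12 = 2.46667% = 0.0246667.
Payoff takes n = ⌈−ln(1 − rB₀/P)/ln(1+r)⌉ = ⌈14.820⌉ = 15 payments; the last is $427.57.
Total paid = 14·$520.00 + $427.57 = $7,707.57.
Total interest = total paid − principal = $7,707.57 − $6,390.00 = $1,317.57.

$1,318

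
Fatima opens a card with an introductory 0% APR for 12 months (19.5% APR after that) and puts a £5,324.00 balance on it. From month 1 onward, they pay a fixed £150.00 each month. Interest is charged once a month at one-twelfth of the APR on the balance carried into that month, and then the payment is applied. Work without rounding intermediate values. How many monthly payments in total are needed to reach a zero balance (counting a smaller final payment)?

Promo months 1–12 at r₀ = 0%/12 = 0; months 13+ at r₁ = 19.5%/12 = 0.01625.
After month 12 (no interest yet): B = £5,324.00 − 12·£150.00 = £3,524.00.
Then at r₁ with £150.00/mo: n₂ = −ln(1 − r₁·B/P)/ln(1+r₁) ≈ 29.83 → 30 more payments.

42 months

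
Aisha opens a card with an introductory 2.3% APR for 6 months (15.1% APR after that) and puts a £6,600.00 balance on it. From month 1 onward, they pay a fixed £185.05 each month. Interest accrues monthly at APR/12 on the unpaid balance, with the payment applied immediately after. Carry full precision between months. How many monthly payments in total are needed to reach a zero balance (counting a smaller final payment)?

44 payments

Promo months 1–6 at r₀ = 2.3%/12 = 0.00191667; months 7+ at r₁ = 15.1%/12 = 0.0125833.
After month 6: iterate B ← B·(1+r₀) − £185.05 for 6 months → £5,560.63.
Then at r₁ with £185.05/mo: n₂ = −ln(1 − r₁·B/P)/ln(1+r₁) ≈ 37.99 → 38 more payments.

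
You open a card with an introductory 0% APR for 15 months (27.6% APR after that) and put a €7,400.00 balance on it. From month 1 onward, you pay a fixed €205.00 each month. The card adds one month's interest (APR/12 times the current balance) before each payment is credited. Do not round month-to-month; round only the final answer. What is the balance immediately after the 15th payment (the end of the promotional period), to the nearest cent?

Promo months 1–15 at r₀ = 0%/12 = 0; months 16+ at r₁ = 27.6%/12 = 0.023.
After month 15 (no interest yet): B = €7,400.00 − 15·€205.00 = €4,325.00.

€4,325.00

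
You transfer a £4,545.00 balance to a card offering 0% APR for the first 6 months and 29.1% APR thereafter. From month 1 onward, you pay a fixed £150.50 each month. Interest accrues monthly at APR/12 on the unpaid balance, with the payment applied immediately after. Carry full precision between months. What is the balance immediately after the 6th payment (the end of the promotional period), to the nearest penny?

£3,642.00

Promo months 1–6 at r₀ = 0%/12 = 0; months 7+ at r₁ = 29.1%/12 = 0.02425.
After month 6 (no interest yet): B = £4,545.00 − 6·£150.50 = £3,642.00.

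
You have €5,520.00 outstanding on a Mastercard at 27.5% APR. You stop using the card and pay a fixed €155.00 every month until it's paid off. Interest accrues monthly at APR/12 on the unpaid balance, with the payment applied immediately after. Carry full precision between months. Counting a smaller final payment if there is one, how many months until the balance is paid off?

75 months

Monthly rate r = 27.5%/12 = 2.29167% = 0.0229167.
Recurrence: B ← B·(1+r) − €155.00.
Month 1: interest €126.50; balance after payment €5,491.50.
Month 2: interest €125.85; balance after payment €5,462.35.
Closed form: n = −ln(1 − rB₀/P)/ln(1+r) = −ln(0.18387)/ln(1.02292) ≈ 74.743, so the balance reaches zero during payment 75.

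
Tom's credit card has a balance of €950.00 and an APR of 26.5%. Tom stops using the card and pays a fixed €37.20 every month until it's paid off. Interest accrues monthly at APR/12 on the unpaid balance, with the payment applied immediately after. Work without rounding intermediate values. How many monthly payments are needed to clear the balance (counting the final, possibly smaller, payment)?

Monthly rate r = 26.5%/12 = 2.20833% = 0.0220833.
Recurrence: B ← B·(1+r) − €37.20.
Month 1: interest €20.98; balance after payment €933.78.
Month 2: interest €20.62; balance after payment €917.20.
Closed form: n = −ln(1 − rB₀/P)/ln(1+r) = −ln(0.43604)/ln(1.02208) ≈ 37.999, so the balance reaches zero during payment 38.

38 months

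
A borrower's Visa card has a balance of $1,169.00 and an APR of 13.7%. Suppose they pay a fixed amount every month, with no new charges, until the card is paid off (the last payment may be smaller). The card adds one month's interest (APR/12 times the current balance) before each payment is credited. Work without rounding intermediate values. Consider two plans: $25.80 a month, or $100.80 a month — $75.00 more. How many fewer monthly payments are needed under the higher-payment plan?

Monthly rate r = 13.7%/12 = 1.14167% = 0.0114167.
At $25.80/mo: n = ⌈−ln(1 − rB₀/P)/ln(1+r)⌉ = 65 payments (last $4.14); total interest = total paid − $1,169.00 = $486.34.
At $100.80/mo: 13 payments (last $51.67); total interest $92.27.
Payments saved = 65 − 13 = 52.

52 fewer payments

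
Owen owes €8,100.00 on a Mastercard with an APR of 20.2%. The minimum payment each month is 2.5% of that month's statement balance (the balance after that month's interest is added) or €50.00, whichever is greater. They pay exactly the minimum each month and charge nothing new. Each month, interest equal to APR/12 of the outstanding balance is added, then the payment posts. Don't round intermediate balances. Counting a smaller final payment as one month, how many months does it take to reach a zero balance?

Monthly rate r = 20.2%/12 = 1.68333% = 0.0168333.
While 2.5% of the post-interest balance exceeds €50.00, each month B ← (B·(1+r))·(1 − 0.025), i.e. B shrinks by the factor (1+r)·0.975 = 0.99141.
This holds for months 1–165. Entering month 166 the balance is €1,951.91; 2.5% of the post-interest balance is now below €50.00, so the flat €50.00 minimum applies from here.
From month 166 a fixed €50.00 at rate r clears €1,951.91 in 65 more payments. Total: 165 + 65 = 230 months.

230 months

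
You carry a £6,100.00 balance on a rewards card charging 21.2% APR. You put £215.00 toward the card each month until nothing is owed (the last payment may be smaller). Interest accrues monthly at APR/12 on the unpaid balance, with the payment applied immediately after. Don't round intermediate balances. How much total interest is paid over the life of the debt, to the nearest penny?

£2,440.64

Monthly rate r = 21.2%/12 = 1.76667% = 0.0176667.
Payoff takes n = ⌈−ln(1 − rB₀/P)/ln(1+r)⌉ = ⌈39.722⌉ = 40 payments; the last is £155.64.
Total paid = 39·£215.00 + £155.64 = £8,540.64.
Total interest = total paid − principal = £8,540.64 − £6,100.00 = £2,440.64.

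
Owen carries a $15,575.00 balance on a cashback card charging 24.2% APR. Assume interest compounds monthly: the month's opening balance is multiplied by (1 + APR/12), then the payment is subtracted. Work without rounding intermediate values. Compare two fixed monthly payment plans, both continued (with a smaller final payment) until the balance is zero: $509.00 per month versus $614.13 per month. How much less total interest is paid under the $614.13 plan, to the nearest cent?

Monthly rate r = 24.2%/12 = 2.01667% = 0.0201667.
At $509.00/mo: n = ⌈−ln(1 − rB₀/P)/ln(1+r)⌉ = 49 payments (last $40.43); total interest = total paid − $15,575.00 = $8,897.43.
At $614.13/mo: 36 payments (last $538.94); total interest $6,458.49.
Interest saved = $8,897.43 − $6,458.49 = $2,438.94.

$2,438.94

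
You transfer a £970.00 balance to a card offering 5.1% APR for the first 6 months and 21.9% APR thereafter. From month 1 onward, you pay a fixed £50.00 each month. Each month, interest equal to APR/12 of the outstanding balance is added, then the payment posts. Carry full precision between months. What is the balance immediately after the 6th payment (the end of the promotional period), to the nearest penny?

£691.79

Promo months 1–6 at r₀ = 5.1%/12 = 0.00425; months 7+ at r₁ = 21.9%/12 = 0.01825.
After month 6: iterate B ← B·(1+r₀) − £50.00 for 6 months → £691.79.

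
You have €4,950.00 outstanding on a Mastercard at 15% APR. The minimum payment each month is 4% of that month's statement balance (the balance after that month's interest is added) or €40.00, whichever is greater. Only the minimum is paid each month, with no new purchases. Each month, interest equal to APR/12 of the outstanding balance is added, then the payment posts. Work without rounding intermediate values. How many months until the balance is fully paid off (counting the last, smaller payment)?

Monthly rate r = 15%/12 = 1.25% = 0.0125.
While 4% of the post-interest balance exceeds €40.00, each month B ← (B·(1+r))·(1 − 0.04), i.e. B shrinks by the factor (1+r)·0.96 = 0.972.
This holds for months 1–57. Entering month 58 the balance is €980.80; 4% of the post-interest balance is now below €40.00, so the flat €40.00 minimum applies from here.
From month 58 a fixed €40.00 at rate r clears €980.80 in 30 more payments. Total: 57 + 30 = 87 months.

87 months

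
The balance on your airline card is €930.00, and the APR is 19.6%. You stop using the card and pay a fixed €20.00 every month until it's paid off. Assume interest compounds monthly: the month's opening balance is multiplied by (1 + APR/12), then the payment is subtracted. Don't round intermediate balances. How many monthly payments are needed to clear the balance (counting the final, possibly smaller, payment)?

88 months

Monthly rate r = 19.6%/12 = 1.63333% = 0.0163333.
Recurrence: B ← B·(1+r) − €20.00.
Month 1: interest €15.19; balance after payment €925.19.
Month 2: interest €15.11; balance after payment €920.30.
Closed form: n = −ln(1 − rB₀/P)/ln(1+r) = −ln(0.2405)/ln(1.01633) ≈ 87.958, so the balance reaches zero during payment 88.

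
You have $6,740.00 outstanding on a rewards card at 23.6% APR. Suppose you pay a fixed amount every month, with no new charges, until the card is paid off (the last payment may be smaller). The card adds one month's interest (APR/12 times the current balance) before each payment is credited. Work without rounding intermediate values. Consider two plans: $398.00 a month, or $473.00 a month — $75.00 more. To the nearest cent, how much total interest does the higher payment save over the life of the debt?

Monthly rate r = 23.6%/12 = 1.96667% = 0.0196667.
At $398.00/mo: n = ⌈−ln(1 − rB₀/P)/ln(1+r)⌉ = 21 payments (last $317.84); total interest = total paid − $6,740.00 = $1,537.84.
At $473.00/mo: 17 payments (last $418.79); total interest $1,246.79.
Interest saved = $1,537.84 − $1,246.79 = $291.05.

$291.05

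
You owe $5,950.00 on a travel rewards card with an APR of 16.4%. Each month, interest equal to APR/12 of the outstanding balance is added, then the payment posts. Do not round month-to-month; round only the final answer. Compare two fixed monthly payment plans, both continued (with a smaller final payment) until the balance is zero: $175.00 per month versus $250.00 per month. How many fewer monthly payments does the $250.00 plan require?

Monthly rate r = 16.4%/12 = 1.36667% = 0.0136667.
At $175.00/mo: n = ⌈−ln(1 − rB₀/P)/ln(1+r)⌉ = 47 payments (last $5.92); total interest = total paid − $5,950.00 = $2,105.92.
At $250.00/mo: 29 payments (last $246.13); total interest $1,296.13.
Payments saved = 47 − 29 = 18.

18 fewer payments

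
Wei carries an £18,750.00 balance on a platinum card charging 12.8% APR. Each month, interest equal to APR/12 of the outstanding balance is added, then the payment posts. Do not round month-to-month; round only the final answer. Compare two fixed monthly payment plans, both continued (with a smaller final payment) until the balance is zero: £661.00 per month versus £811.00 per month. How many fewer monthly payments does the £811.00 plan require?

7 fewer payments

Monthly rate r = 12.8%/12 = 1.06667% = 0.0106667.
At £661.00/mo: n = ⌈−ln(1 − rB₀/P)/ln(1+r)⌉ = 34 payments (last £636.81); total interest = total paid − £18,750.00 = £3,699.81.
At £811.00/mo: 27 payments (last £559.40); total interest £2,895.40.
Payments saved = 34 − 27 = 7.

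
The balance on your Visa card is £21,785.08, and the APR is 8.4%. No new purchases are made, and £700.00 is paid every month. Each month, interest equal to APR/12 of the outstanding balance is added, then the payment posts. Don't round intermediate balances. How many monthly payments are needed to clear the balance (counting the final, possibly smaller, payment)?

Monthly rate r = 8.4%/12 = 0.7% = 0.007.
Recurrence: B ← B·(1+r) − £700.00.
Month 1: interest £152.50; balance after payment £21,237.58.
Month 2: interest £148.66; balance after payment £20,686.24.
Closed form: n = −ln(1 − rB₀/P)/ln(1+r) = −ln(0.78215)/ln(1.007) ≈ 35.224, so the balance reaches zero during payment 36.

36 months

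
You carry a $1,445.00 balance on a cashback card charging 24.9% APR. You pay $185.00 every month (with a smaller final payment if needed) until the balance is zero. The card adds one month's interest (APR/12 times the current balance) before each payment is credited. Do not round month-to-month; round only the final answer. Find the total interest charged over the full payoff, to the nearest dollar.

$148

Monthly rate r = 24.9%/12 = 2.075% = 0.02075.
Payoff takes n = ⌈−ln(1 − rB₀/P)/ln(1+r)⌉ = ⌈8.610⌉ = 9 payments; the last is $113.27.
Total paid = 8·$185.00 + $113.27 = $1,593.27.
Total interest = total paid − principal = $1,593.27 − $1,445.00 = $148.27.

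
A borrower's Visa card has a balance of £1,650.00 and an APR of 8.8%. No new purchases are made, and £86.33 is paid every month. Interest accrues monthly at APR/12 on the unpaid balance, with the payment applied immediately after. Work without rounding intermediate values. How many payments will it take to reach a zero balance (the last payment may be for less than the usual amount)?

21 months

Monthly rate r = 8.8%/12 = 0.733333% = 0.00733333.
Recurrence: B ← B·(1+r) − £86.33.
Month 1: interest £12.10; balance after payment £1,575.77.
Month 2: interest £11.56; balance after payment £1,501.00.
Closed form: n = −ln(1 − rB₀/P)/ln(1+r) = −ln(0.85984)/ln(1.00733) ≈ 20.668, so the balance reaches zero during payment 21.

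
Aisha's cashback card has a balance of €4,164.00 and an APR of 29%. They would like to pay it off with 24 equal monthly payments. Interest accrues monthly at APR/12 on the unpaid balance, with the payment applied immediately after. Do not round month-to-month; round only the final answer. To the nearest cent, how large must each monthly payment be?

€230.68

Monthly rate r = 29%/12 = 2.41667% = 0.0241667.
Level-payment amortization: P = B₀·r / (1 − (1+r)^(−n)) = 4164.00·0.0241667 / (1 − 1.02417^(−24)).
Denominator 1 − (1+r)^(−24) = 0.436226425.
P = 100.63 / 0.436226425 ≈ 230.68.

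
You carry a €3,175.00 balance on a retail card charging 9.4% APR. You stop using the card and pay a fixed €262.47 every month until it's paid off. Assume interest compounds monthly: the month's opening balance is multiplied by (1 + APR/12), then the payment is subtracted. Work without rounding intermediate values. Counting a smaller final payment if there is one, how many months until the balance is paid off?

Monthly rate r = 9.4%/12 = 0.783333% = 0.00783333.
Recurrence: B ← B·(1+r) − €262.47.
Month 1: interest €24.87; balance after payment €2,937.40.
Month 2: interest €23.01; balance after payment €2,697.94.
Closed form: n = −ln(1 − rB₀/P)/ln(1+r) = −ln(0.90524)/ln(1.00783) ≈ 12.758, so the balance reaches zero during payment 13.

13 months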